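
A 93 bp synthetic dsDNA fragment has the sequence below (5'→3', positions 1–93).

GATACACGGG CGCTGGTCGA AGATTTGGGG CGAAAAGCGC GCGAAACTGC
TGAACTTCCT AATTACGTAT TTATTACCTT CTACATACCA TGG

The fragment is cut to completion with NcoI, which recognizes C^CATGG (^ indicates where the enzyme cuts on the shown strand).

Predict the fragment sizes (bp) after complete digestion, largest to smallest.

The NcoI site (CCATGG) starts at position 88.
NcoI cuts after the first base of each site, so after position 88.
Linear molecule, 1 cut → 2 fragments:
  1–88 → 88 bp
  89–93 → 5 bp
Sorted largest to smallest: 88, 5 bp.

88, 5 bp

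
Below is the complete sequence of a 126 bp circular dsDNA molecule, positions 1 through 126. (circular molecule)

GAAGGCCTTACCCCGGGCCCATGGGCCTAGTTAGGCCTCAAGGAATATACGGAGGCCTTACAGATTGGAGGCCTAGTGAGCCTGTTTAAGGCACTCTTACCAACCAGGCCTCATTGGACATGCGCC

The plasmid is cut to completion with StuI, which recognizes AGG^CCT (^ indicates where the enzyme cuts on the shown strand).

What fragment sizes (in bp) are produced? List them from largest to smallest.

StuI sites (AGGCCT) start at positions 3, 33, 53, 69, 106.
StuI cuts after base 3 of each site, so after positions 5, 35, 55, 71, 108.
Circular molecule, 5 cuts → 5 fragments:
  6–35 → 30 bp
  36–55 → 20 bp
  56–71 → 16 bp
  72–108 → 37 bp
  109–126 then 1–5 → 18 + 5 = 23 bp
Sorted largest to smallest: 37, 30, 23, 20, 16 bp.

37, 30, 23, 20, 16 bp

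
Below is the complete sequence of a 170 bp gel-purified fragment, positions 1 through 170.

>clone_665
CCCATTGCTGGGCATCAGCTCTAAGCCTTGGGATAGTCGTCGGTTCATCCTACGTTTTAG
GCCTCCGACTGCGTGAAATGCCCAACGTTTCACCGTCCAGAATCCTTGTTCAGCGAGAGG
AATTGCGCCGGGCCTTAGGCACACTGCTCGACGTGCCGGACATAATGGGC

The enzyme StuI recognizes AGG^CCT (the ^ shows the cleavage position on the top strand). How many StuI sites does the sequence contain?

AGGCCT occurs starting at position 59.
StuI cuts at 1 site.

1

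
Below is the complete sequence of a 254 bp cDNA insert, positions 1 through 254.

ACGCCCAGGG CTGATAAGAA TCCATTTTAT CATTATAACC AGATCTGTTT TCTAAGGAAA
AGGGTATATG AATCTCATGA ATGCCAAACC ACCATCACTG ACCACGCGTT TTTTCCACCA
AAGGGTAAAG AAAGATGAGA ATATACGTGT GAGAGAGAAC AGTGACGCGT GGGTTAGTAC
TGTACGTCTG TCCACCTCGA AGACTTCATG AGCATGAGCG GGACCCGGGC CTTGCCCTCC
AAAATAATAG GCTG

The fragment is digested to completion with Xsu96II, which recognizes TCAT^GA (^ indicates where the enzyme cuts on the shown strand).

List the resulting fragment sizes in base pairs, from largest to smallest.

Xsu96II sites (TCATGA) start at positions 75, 206.
Xsu96II cuts after base 4 of each site, so after positions 78, 209.
Linear molecule, 2 cuts → 3 fragments:
  1–78 → 78 bp
  79–209 → 131 bp
  210–254 → 45 bp
Sorted largest to smallest: 131, 78, 45 bp.

131, 78, 45 bp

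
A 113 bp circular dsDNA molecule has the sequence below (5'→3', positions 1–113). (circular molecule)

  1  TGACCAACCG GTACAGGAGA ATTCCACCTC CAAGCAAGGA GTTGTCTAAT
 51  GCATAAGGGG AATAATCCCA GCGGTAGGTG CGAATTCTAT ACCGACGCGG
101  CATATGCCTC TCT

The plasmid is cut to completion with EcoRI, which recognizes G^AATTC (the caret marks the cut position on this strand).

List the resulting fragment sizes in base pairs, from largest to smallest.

EcoRI sites (GAATTC) start at positions 19, 82.
EcoRI cuts after the first base of each site, so after positions 19, 82.
Circular molecule, 2 cuts → 2 fragments:
  20–82 → 63 bp
  83–113 then 1–19 → 31 + 19 = 50 bp
Sorted largest to smallest: 63, 50 bp.

63, 50 bp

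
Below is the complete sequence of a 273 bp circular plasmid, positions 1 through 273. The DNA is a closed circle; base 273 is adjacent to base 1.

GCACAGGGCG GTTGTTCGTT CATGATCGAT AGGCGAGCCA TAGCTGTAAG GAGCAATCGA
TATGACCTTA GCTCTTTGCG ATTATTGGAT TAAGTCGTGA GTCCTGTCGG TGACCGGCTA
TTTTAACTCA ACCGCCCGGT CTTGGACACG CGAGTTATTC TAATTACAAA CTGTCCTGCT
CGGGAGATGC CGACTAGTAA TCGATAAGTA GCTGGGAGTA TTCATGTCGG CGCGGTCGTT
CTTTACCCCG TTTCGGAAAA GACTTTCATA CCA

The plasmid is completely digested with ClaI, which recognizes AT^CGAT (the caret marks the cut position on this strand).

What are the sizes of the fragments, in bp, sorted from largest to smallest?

ClaI sites (ATCGAT) start at positions 25, 56, 200.
ClaI cuts after base 2 of each site, so after positions 26, 57, 201.
Circular molecule, 3 cuts → 3 fragments:
  27–57 → 31 bp
  58–201 → 144 bp
  202–273 then 1–26 → 72 + 26 = 98 bp
Sorted largest to smallest: 144, 98, 31 bp.

144, 98, 31 bp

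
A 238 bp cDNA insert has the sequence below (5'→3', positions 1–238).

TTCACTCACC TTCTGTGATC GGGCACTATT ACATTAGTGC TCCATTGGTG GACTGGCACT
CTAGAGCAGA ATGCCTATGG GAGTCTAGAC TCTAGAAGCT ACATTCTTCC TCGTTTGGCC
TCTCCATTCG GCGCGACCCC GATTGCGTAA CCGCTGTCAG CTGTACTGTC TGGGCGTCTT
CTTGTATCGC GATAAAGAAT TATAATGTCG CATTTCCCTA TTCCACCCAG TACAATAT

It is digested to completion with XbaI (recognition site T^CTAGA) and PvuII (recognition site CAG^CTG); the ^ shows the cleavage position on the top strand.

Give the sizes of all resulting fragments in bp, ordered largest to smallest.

XbaI sites (TCTAGA) start at positions 60, 84, 91.
XbaI cuts after the first base of each site, so after positions 60, 84, 91.
The PvuII site (CAGCTG) starts at position 158.
PvuII cuts after base 3 of each site, so after position 160.
Combined cut positions: 60, 84, 91, 160.
Linear molecule, 4 cuts → 5 fragments:
  1–60 → 60 bp
  61–84 → 24 bp
  85–91 → 7 bp
  92–160 → 69 bp
  161–238 → 78 bp
Sorted largest to smallest: 78, 69, 60, 24, 7 bp.

78, 69, 60, 24, 7 bp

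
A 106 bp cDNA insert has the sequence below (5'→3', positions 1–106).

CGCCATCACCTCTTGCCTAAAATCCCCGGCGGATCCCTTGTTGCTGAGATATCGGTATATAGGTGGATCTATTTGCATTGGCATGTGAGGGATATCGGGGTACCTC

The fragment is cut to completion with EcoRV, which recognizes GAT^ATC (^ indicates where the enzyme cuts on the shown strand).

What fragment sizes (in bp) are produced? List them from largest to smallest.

EcoRV sites (GATATC) start at positions 48, 91.
EcoRV cuts after base 3 of each site, so after positions 50, 93.
Linear molecule, 2 cuts → 3 fragments:
  1–50 → 50 bp
  51–93 → 43 bp
  94–106 → 13 bp
Sorted largest to smallest: 50, 43, 13 bp.

50, 43, 13 bp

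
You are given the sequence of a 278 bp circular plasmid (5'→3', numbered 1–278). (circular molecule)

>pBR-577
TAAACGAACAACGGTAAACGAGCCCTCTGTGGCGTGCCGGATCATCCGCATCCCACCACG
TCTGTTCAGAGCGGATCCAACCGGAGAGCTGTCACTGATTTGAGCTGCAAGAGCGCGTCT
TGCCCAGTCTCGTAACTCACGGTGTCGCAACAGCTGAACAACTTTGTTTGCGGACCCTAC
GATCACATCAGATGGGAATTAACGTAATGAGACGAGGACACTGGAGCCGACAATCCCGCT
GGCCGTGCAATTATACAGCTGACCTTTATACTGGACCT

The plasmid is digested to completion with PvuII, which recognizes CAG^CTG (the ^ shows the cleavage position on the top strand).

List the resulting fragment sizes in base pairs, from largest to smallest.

PvuII sites (CAGCTG) start at positions 151, 256.
PvuII cuts after base 3 of each site, so after positions 153, 258.
Circular molecule, 2 cuts → 2 fragments:
  154–258 → 105 bp
  259–278 then 1–153 → 20 + 153 = 173 bp
Sorted largest to smallest: 173, 105 bp.

173, 105 bp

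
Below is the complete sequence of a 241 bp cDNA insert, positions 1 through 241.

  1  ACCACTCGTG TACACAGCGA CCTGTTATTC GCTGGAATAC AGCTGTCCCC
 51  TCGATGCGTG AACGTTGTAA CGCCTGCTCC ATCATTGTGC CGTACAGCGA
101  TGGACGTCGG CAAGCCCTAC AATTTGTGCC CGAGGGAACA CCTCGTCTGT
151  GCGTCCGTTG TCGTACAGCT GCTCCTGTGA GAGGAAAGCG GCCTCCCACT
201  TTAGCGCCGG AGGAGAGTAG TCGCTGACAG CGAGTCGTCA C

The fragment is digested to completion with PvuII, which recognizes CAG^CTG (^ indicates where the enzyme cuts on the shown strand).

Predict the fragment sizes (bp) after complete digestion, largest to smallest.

PvuII sites (CAGCTG) start at positions 40, 166.
PvuII cuts after base 3 of each site, so after positions 42, 168.
Linear molecule, 2 cuts → 3 fragments:
  1–42 → 42 bp
  43–168 → 126 bp
  169–241 → 73 bp
Sorted largest to smallest: 126, 73, 42 bp.

126, 73, 42 bp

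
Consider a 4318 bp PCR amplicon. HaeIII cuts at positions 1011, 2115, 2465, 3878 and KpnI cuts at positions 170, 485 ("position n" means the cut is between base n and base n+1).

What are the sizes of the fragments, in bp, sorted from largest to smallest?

Combined cut positions (sorted): 170, 485, 1011, 2115, 2465, 3878.
Linear molecule, 6 cuts → 7 fragments:
  170 − 0 = 170 bp
  485 − 170 = 315 bp
  1011 − 485 = 526 bp
  2115 − 1011 = 1104 bp
  2465 − 2115 = 350 bp
  3878 − 2465 = 1413 bp
  4318 − 3878 = 440 bp
Sorted largest to smallest: 1413, 1104, 526, 440, 350, 315, 170 bp.

1413, 1104, 526, 440, 350, 315, 170 bp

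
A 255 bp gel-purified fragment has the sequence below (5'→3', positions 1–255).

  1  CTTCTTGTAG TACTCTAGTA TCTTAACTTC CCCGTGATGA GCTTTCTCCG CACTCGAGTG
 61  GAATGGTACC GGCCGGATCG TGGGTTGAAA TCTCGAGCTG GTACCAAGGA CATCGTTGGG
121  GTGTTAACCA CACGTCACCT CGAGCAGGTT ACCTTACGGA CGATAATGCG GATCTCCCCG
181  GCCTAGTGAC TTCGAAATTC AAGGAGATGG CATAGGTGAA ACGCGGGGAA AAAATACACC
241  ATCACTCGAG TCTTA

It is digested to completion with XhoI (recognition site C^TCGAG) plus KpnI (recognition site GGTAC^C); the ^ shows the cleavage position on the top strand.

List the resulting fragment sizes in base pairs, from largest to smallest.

XhoI sites (CTCGAG) start at positions 53, 92, 139, 245.
XhoI cuts after the first base of each site, so after positions 53, 92, 139, 245.
KpnI sites (GGTACC) start at positions 65, 100.
KpnI cuts after base 5 of each site (before the last base), so after positions 69, 104.
Combined cut positions: 53, 69, 92, 104, 139, 245.
Linear molecule, 6 cuts → 7 fragments:
  1–53 → 53 bp
  54–69 → 16 bp
  70–92 → 23 bp
  93–104 → 12 bp
  105–139 → 35 bp
  140–245 → 106 bp
  246–255 → 10 bp
Sorted largest to smallest: 106, 53, 35, 23, 16, 12, 10 bp.

106, 53, 35, 23, 16, 12, 10 bp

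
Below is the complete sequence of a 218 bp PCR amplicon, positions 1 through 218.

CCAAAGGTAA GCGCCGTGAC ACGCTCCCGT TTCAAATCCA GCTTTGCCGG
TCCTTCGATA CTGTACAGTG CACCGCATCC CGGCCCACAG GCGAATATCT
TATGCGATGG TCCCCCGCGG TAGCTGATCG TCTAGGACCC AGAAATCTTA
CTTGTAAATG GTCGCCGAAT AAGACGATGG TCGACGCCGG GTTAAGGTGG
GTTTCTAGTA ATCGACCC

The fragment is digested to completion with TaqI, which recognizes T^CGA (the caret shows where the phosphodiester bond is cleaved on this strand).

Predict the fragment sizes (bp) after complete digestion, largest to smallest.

126, 55, 31, 6 bp

TaqI sites (TCGA) start at positions 55, 181, 212.
TaqI cuts after the first base of each site, so after positions 55, 181, 212.
Linear molecule, 3 cuts → 4 fragments:
  1–55 → 55 bp
  56–181 → 126 bp
  182–212 → 31 bp
  213–218 → 6 bp
Sorted largest to smallest: 126, 55, 31, 6 bp.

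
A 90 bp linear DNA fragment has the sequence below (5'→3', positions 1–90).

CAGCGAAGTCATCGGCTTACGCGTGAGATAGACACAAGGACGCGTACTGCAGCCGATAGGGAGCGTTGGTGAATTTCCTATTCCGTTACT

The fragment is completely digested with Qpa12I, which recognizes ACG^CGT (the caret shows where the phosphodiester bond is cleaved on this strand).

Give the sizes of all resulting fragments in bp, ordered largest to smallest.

Qpa12I sites (ACGCGT) start at positions 19, 40.
Qpa12I cuts after base 3 of each site, so after positions 21, 42.
Linear molecule, 2 cuts → 3 fragments:
  1–21 → 21 bp
  22–42 → 21 bp
  43–90 → 48 bp
Sorted largest to smallest: 48, 21, 21 bp.

48, 21, 21 bp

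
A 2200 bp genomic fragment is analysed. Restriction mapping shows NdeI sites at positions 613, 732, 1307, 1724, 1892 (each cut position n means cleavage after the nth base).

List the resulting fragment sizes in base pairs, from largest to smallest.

613, 575, 417, 308, 168, 119 bp

Linear molecule, 5 cuts → 6 fragments:
  613 − 0 = 613 bp
  732 − 613 = 119 bp
  1307 − 732 = 575 bp
  1724 − 1307 = 417 bp
  1892 − 1724 = 168 bp
  2200 − 1892 = 308 bp
Sorted largest to smallest: 613, 575, 417, 308, 168, 119 bp.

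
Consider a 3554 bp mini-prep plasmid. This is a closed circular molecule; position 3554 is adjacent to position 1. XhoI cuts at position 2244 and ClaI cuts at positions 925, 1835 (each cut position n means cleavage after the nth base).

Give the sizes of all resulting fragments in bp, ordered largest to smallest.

Combined cut positions (sorted): 925, 1835, 2244.
Circular molecule, 3 cuts → 3 fragments:
  1835 − 925 = 910 bp
  2244 − 1835 = 409 bp
  wrap: 3554 − 2244 + 925 = 2235 bp
Sorted largest to smallest: 2235, 910, 409 bp.

2235, 910, 409 bp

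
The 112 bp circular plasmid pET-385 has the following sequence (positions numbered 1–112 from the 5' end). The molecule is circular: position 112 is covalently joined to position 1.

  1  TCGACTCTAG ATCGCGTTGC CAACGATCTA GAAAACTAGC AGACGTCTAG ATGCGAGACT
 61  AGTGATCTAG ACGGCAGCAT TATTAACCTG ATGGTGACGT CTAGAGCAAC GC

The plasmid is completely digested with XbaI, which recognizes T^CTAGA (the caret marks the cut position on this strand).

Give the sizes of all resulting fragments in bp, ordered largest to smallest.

34, 21, 20, 19, 18 bp

XbaI sites (TCTAGA) start at positions 6, 27, 46, 66, 100.
XbaI cuts after the first base of each site, so after positions 6, 27, 46, 66, 100.
Circular molecule, 5 cuts → 5 fragments:
  7–27 → 21 bp
  28–46 → 19 bp
  47–66 → 20 bp
  67–100 → 34 bp
  101–112 then 1–6 → 12 + 6 = 18 bp
Sorted largest to smallest: 34, 21, 20, 19, 18 bp.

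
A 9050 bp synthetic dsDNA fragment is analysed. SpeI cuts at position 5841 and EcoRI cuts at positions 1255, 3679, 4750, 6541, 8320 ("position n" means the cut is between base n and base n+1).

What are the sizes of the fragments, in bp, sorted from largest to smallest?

Combined cut positions (sorted): 1255, 3679, 4750, 5841, 6541, 8320.
Linear molecule, 6 cuts → 7 fragments:
  1255 − 0 = 1255 bp
  3679 − 1255 = 2424 bp
  4750 − 3679 = 1071 bp
  5841 − 4750 = 1091 bp
  6541 − 5841 = 700 bp
  8320 − 6541 = 1779 bp
  9050 − 8320 = 730 bp
Sorted largest to smallest: 2424, 1779, 1255, 1091, 1071, 730, 700 bp.

2424, 1779, 1255, 1091, 1071, 730, 700 bp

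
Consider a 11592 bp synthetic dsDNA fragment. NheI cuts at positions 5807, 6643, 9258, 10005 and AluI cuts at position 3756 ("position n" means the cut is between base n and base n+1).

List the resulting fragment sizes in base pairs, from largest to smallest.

Combined cut positions (sorted): 3756, 5807, 6643, 9258, 10005.
Linear molecule, 5 cuts → 6 fragments:
  3756 − 0 = 3756 bp
  5807 − 3756 = 2051 bp
  6643 − 5807 = 836 bp
  9258 − 6643 = 2615 bp
  10005 − 9258 = 747 bp
  11592 − 10005 = 1587 bp
Sorted largest to smallest: 3756, 2615, 2051, 1587, 836, 747 bp.

3756, 2615, 2051, 1587, 836, 747 bp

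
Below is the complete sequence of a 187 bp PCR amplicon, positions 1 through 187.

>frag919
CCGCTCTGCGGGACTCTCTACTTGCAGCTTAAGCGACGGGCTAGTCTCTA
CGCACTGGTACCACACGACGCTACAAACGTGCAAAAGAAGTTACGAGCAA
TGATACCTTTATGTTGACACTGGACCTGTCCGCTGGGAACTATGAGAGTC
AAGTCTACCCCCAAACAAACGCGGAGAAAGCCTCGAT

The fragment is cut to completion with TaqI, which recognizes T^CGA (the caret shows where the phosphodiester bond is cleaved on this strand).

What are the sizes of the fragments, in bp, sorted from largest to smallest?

183, 4 bp

The TaqI site (TCGA) starts at position 183.
TaqI cuts after the first base of each site, so after position 183.
Linear molecule, 1 cut → 2 fragments:
  1–183 → 183 bp
  184–187 → 4 bp
Sorted largest to smallest: 183, 4 bp.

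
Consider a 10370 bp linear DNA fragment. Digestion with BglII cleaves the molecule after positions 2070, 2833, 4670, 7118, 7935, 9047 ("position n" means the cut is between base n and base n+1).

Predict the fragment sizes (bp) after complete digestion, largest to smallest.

2448, 2070, 1837, 1323, 1112, 817, 763 bp

Linear molecule, 6 cuts → 7 fragments:
  2070 − 0 = 2070 bp
  2833 − 2070 = 763 bp
  4670 − 2833 = 1837 bp
  7118 − 4670 = 2448 bp
  7935 − 7118 = 817 bp
  9047 − 7935 = 1112 bp
  10370 − 9047 = 1323 bp
Sorted largest to smallest: 2448, 2070, 1837, 1323, 1112, 817, 763 bp.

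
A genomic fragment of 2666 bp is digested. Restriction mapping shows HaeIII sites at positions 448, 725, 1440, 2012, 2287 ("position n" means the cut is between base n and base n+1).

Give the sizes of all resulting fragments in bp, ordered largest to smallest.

Linear molecule, 5 cuts → 6 fragments:
  448 − 0 = 448 bp
  725 − 448 = 277 bp
  1440 − 725 = 715 bp
  2012 − 1440 = 572 bp
  2287 − 2012 = 275 bp
  2666 − 2287 = 379 bp
Sorted largest to smallest: 715, 572, 448, 379, 277, 275 bp.

715, 572, 448, 379, 277, 275 bp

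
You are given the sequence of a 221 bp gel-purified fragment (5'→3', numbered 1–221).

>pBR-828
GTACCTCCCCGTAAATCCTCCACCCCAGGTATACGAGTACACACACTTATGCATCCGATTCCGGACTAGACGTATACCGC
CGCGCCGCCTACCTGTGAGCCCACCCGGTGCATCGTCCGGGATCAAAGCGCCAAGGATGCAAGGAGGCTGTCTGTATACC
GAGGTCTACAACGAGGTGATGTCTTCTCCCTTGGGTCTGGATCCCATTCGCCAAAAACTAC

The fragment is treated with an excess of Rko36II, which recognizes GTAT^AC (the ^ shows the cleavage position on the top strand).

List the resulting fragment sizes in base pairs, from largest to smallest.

82, 64, 43, 32 bp

Rko36II sites (GTATAC) start at positions 29, 72, 154.
Rko36II cuts after base 4 of each site, so after positions 32, 75, 157.
Linear molecule, 3 cuts → 4 fragments:
  1–32 → 32 bp
  33–75 → 43 bp
  76–157 → 82 bp
  158–221 → 64 bp
Sorted largest to smallest: 82, 64, 43, 32 bp.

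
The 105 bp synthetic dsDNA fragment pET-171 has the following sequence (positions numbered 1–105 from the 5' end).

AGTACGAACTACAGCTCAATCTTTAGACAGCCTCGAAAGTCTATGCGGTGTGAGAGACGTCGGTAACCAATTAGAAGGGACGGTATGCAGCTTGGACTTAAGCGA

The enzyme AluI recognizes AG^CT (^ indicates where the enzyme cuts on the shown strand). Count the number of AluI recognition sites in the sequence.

AGCT occurs starting at positions 13, 89.
AluI cuts at 2 sites.

2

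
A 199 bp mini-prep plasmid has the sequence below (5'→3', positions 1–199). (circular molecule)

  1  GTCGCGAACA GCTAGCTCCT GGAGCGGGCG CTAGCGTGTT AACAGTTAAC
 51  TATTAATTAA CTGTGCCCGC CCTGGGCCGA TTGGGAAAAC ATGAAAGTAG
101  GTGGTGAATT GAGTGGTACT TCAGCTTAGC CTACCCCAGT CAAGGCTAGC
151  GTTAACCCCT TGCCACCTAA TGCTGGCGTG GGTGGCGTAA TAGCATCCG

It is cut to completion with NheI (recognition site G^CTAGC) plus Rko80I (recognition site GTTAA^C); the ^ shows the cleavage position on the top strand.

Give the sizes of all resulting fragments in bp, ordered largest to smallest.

96, 55, 19, 12, 10, 7 bp

NheI sites (GCTAGC) start at positions 11, 30, 145.
NheI cuts after the first base of each site, so after positions 11, 30, 145.
Rko80I sites (GTTAAC) start at positions 38, 45, 151.
Rko80I cuts after base 5 of each site (before the last base), so after positions 42, 49, 155.
Combined cut positions: 11, 30, 42, 49, 145, 155.
Circular molecule, 6 cuts → 6 fragments:
  12–30 → 19 bp
  31–42 → 12 bp
  43–49 → 7 bp
  50–145 → 96 bp
  146–155 → 10 bp
  156–199 then 1–11 → 44 + 11 = 55 bp
Sorted largest to smallest: 96, 55, 19, 12, 10, 7 bp.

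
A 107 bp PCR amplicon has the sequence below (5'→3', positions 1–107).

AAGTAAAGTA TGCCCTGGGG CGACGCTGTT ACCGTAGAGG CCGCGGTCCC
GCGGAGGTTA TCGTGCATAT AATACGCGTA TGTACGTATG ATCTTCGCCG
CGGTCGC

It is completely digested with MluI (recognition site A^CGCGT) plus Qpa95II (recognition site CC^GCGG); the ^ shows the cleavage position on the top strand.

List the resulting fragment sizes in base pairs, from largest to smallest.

42, 25, 24, 8, 8 bp

The MluI site (ACGCGT) starts at position 74.
MluI cuts after the first base of each site, so after position 74.
Qpa95II sites (CCGCGG) start at positions 41, 49, 98.
Qpa95II cuts after base 2 of each site, so after positions 42, 50, 99.
Combined cut positions: 42, 50, 74, 99.
Linear molecule, 4 cuts → 5 fragments:
  1–42 → 42 bp
  43–50 → 8 bp
  51–74 → 24 bp
  75–99 → 25 bp
  100–107 → 8 bp
Sorted largest to smallest: 42, 25, 24, 8, 8 bp.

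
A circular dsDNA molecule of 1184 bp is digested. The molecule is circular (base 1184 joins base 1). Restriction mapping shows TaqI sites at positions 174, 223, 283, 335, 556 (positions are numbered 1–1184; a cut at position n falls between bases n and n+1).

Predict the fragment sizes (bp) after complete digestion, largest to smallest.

802, 221, 60, 52, 49 bp

Circular molecule, 5 cuts → 5 fragments:
  223 − 174 = 49 bp
  283 − 223 = 60 bp
  335 − 283 = 52 bp
  556 − 335 = 221 bp
  wrap: 1184 − 556 + 174 = 802 bp
Sorted largest to smallest: 802, 221, 60, 52, 49 bp.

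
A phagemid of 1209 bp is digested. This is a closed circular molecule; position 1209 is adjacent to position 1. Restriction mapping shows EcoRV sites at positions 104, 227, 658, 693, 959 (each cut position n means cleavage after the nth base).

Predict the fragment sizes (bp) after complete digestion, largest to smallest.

431, 354, 266, 123, 35 bp

Circular molecule, 5 cuts → 5 fragments:
  227 − 104 = 123 bp
  658 − 227 = 431 bp
  693 − 658 = 35 bp
  959 − 693 = 266 bp
  wrap: 1209 − 959 + 104 = 354 bp
Sorted largest to smallest: 431, 354, 266, 123, 35 bp.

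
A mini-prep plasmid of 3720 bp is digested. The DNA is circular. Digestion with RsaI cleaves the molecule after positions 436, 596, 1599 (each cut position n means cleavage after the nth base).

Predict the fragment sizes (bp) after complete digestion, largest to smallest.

2557, 1003, 160 bp

Circular molecule, 3 cuts → 3 fragments:
  596 − 436 = 160 bp
  1599 − 596 = 1003 bp
  wrap: 3720 − 1599 + 436 = 2557 bp
Sorted largest to smallest: 2557, 1003, 160 bp.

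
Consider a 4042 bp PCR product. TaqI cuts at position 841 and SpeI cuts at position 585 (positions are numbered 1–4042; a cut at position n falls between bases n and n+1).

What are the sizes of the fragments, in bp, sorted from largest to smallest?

3201, 585, 256 bp

Combined cut positions (sorted): 585, 841.
Linear molecule, 2 cuts → 3 fragments:
  585 − 0 = 585 bp
  841 − 585 = 256 bp
  4042 − 841 = 3201 bp
Sorted largest to smallest: 3201, 585, 256 bp.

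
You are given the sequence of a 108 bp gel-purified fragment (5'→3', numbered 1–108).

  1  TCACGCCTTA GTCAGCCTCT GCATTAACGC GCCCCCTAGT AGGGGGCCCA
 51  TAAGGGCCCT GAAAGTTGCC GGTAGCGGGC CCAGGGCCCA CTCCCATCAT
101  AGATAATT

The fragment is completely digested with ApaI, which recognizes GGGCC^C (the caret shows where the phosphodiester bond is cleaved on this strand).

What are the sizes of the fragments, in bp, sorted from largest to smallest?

ApaI sites (GGGCCC) start at positions 44, 54, 77, 84.
ApaI cuts after base 5 of each site (before the last base), so after positions 48, 58, 81, 88.
Linear molecule, 4 cuts → 5 fragments:
  1–48 → 48 bp
  49–58 → 10 bp
  59–81 → 23 bp
  82–88 → 7 bp
  89–108 → 20 bp
Sorted largest to smallest: 48, 23, 20, 10, 7 bp.

48, 23, 20, 10, 7 bp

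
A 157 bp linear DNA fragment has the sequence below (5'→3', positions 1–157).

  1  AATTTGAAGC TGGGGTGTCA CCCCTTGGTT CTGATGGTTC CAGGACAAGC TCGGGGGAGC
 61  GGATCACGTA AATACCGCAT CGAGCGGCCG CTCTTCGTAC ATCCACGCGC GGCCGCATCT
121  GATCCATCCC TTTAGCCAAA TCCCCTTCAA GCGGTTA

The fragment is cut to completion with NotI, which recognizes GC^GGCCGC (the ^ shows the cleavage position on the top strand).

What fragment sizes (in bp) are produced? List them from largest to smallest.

85, 47, 25 bp

NotI sites (GCGGCCGC) start at positions 84, 109.
NotI cuts after base 2 of each site, so after positions 85, 110.
Linear molecule, 2 cuts → 3 fragments:
  1–85 → 85 bp
  86–110 → 25 bp
  111–157 → 47 bp
Sorted largest to smallest: 85, 47, 25 bp.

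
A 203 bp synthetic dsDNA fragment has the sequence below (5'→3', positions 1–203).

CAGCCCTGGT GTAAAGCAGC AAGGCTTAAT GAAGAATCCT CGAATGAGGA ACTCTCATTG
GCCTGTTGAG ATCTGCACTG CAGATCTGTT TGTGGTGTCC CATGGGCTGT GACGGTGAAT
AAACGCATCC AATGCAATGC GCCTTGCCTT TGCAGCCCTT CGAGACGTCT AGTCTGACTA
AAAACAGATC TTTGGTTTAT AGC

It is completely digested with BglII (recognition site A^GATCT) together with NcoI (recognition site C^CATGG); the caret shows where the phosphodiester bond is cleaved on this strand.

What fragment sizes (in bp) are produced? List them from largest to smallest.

86, 69, 18, 17, 13 bp

BglII sites (AGATCT) start at positions 69, 82, 186.
BglII cuts after the first base of each site, so after positions 69, 82, 186.
The NcoI site (CCATGG) starts at position 100.
NcoI cuts after the first base of each site, so after position 100.
Combined cut positions: 69, 82, 100, 186.
Linear molecule, 4 cuts → 5 fragments:
  1–69 → 69 bp
  70–82 → 13 bp
  83–100 → 18 bp
  101–186 → 86 bp
  187–203 → 17 bp
Sorted largest to smallest: 86, 69, 18, 17, 13 bp.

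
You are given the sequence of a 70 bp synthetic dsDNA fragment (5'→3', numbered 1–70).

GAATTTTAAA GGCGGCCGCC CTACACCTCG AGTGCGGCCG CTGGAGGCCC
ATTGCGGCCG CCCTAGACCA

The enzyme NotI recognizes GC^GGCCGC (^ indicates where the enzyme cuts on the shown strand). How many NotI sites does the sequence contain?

GCGGCCGC occurs starting at positions 12, 34, 54.
NotI cuts at 3 sites.

3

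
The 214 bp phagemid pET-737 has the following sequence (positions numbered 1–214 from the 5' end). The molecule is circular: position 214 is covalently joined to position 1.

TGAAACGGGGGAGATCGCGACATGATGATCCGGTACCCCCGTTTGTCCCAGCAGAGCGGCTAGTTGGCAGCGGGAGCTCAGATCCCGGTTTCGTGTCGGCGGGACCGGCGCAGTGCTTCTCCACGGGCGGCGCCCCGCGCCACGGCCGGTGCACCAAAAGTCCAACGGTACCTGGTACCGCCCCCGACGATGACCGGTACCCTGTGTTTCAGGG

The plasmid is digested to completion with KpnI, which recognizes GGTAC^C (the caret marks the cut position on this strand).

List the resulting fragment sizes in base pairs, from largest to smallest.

KpnI sites (GGTACC) start at positions 32, 167, 174, 196.
KpnI cuts after base 5 of each site (before the last base), so after positions 36, 171, 178, 200.
Circular molecule, 4 cuts → 4 fragments:
  37–171 → 135 bp
  172–178 → 7 bp
  179–200 → 22 bp
  201–214 then 1–36 → 14 + 36 = 50 bp
Sorted largest to smallest: 135, 50, 22, 7 bp.

135, 50, 22, 7 bp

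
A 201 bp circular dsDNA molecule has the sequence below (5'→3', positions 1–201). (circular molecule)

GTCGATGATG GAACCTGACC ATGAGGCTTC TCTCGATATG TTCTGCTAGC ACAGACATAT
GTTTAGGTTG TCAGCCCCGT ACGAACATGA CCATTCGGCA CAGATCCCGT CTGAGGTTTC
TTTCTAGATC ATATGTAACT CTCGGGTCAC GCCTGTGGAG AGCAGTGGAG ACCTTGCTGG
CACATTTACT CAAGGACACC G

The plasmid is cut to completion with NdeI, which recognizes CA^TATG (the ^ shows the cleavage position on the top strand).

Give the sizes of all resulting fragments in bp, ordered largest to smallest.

NdeI sites (CATATG) start at positions 56, 130.
NdeI cuts after base 2 of each site, so after positions 57, 131.
Circular molecule, 2 cuts → 2 fragments:
  58–131 → 74 bp
  132–201 then 1–57 → 70 + 57 = 127 bp
Sorted largest to smallest: 127, 74 bp.

127, 74 bp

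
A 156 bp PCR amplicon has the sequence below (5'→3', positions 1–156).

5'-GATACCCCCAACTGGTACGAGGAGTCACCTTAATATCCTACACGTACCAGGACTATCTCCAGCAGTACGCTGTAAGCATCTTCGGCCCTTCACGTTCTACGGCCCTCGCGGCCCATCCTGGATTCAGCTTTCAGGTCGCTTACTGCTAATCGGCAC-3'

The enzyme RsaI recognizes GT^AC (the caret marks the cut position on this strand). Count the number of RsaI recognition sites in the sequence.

GTAC occurs starting at positions 15, 44, 65.
RsaI cuts at 3 sites.

3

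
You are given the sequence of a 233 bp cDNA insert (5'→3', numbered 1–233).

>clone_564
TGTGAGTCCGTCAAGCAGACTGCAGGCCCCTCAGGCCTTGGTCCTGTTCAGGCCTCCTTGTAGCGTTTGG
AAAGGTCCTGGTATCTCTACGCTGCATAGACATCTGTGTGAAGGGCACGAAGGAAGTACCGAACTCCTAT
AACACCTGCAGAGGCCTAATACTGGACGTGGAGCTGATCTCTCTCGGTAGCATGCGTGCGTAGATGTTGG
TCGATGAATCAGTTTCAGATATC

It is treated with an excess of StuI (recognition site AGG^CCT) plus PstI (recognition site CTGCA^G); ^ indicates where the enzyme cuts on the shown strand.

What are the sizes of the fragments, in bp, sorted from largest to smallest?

98, 79, 24, 17, 11, 4 bp

StuI sites (AGGCCT) start at positions 33, 50, 152.
StuI cuts after base 3 of each site, so after positions 35, 52, 154.
PstI sites (CTGCAG) start at positions 20, 146.
PstI cuts after base 5 of each site (before the last base), so after positions 24, 150.
Combined cut positions: 24, 35, 52, 150, 154.
Linear molecule, 5 cuts → 6 fragments:
  1–24 → 24 bp
  25–35 → 11 bp
  36–52 → 17 bp
  53–150 → 98 bp
  151–154 → 4 bp
  155–233 → 79 bp
Sorted largest to smallest: 98, 79, 24, 17, 11, 4 bp.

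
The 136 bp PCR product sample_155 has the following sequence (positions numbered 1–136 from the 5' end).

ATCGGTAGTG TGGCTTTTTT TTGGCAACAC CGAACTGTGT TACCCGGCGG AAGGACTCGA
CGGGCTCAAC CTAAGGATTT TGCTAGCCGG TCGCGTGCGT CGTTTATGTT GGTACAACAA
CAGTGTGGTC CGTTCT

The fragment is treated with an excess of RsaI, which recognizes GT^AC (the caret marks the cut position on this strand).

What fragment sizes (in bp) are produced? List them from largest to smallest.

113, 23 bp

The RsaI site (GTAC) starts at position 112.
RsaI cuts after base 2 of each site, so after position 113.
Linear molecule, 1 cut → 2 fragments:
  1–113 → 113 bp
  114–136 → 23 bp
Sorted largest to smallest: 113, 23 bp.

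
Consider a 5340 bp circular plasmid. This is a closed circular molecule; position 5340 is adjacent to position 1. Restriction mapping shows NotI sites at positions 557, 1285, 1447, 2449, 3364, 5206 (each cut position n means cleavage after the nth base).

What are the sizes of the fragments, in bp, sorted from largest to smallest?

Circular molecule, 6 cuts → 6 fragments:
  1285 − 557 = 728 bp
  1447 − 1285 = 162 bp
  2449 − 1447 = 1002 bp
  3364 − 2449 = 915 bp
  5206 − 3364 = 1842 bp
  wrap: 5340 − 5206 + 557 = 691 bp
Sorted largest to smallest: 1842, 1002, 915, 728, 691, 162 bp.

1842, 1002, 915, 728, 691, 162 bp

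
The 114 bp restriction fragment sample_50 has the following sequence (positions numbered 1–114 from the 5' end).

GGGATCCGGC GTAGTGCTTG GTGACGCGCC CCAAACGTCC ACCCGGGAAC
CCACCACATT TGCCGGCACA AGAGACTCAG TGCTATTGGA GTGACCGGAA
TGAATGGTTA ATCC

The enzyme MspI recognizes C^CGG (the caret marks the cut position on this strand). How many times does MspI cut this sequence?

4

CCGG occurs starting at positions 6, 43, 63, 95.
MspI cuts at 4 sites.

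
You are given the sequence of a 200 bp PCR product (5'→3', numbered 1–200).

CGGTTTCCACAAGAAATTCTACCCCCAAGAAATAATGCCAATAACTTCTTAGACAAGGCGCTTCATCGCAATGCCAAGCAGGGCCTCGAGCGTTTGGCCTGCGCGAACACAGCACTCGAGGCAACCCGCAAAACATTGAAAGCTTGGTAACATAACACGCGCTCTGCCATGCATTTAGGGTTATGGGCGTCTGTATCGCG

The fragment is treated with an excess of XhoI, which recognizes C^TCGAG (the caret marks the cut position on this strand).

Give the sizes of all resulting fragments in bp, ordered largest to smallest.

85, 85, 30 bp

XhoI sites (CTCGAG) start at positions 85, 115.
XhoI cuts after the first base of each site, so after positions 85, 115.
Linear molecule, 2 cuts → 3 fragments:
  1–85 → 85 bp
  86–115 → 30 bp
  116–200 → 85 bp
Sorted largest to smallest: 85, 85, 30 bp.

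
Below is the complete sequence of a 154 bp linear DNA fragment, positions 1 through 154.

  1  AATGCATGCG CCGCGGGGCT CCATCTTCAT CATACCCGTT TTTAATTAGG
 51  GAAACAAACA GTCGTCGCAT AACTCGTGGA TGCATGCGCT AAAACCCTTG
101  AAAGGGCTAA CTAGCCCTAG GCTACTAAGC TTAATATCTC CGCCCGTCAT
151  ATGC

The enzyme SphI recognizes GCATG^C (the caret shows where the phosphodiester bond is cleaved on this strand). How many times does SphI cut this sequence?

GCATGC occurs starting at positions 4, 82.
SphI cuts at 2 sites.

2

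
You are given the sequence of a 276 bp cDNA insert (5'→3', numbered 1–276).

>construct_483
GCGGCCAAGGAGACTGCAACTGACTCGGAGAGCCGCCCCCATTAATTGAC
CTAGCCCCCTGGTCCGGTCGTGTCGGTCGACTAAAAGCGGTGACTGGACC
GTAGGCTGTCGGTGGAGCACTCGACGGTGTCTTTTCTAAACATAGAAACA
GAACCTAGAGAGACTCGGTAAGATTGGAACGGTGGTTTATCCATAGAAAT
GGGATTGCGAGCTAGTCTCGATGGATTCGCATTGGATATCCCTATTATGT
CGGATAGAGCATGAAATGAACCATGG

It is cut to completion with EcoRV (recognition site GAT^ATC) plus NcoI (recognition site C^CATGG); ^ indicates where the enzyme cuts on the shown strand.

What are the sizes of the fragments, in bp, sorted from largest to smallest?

The EcoRV site (GATATC) starts at position 235.
EcoRV cuts after base 3 of each site, so after position 237.
The NcoI site (CCATGG) starts at position 271.
NcoI cuts after the first base of each site, so after position 271.
Combined cut positions: 237, 271.
Linear molecule, 2 cuts → 3 fragments:
  1–237 → 237 bp
  238–271 → 34 bp
  272–276 → 5 bp
Sorted largest to smallest: 237, 34, 5 bp.

237, 34, 5 bp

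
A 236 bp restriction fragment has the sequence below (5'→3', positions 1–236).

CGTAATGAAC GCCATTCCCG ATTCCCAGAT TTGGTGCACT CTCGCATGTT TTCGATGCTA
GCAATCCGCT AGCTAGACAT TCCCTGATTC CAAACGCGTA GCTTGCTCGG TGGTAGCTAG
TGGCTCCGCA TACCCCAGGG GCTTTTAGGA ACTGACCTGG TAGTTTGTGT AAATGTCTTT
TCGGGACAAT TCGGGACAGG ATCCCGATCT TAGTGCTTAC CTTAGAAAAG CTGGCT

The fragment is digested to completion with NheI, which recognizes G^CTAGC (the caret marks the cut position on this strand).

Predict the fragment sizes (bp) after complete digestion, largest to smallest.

168, 57, 11 bp

NheI sites (GCTAGC) start at positions 57, 68.
NheI cuts after the first base of each site, so after positions 57, 68.
Linear molecule, 2 cuts → 3 fragments:
  1–57 → 57 bp
  58–68 → 11 bp
  69–236 → 168 bp
Sorted largest to smallest: 168, 57, 11 bp.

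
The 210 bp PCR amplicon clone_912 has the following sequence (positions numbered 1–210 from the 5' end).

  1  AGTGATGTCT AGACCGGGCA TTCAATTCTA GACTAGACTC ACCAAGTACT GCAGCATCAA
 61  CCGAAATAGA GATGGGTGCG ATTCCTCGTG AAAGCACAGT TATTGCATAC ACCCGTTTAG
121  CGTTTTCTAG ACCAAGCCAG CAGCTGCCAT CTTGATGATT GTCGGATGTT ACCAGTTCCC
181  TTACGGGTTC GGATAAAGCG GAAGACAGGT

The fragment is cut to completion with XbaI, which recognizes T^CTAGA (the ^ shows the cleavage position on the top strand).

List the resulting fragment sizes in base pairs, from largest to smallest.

XbaI sites (TCTAGA) start at positions 8, 27, 126.
XbaI cuts after the first base of each site, so after positions 8, 27, 126.
Linear molecule, 3 cuts → 4 fragments:
  1–8 → 8 bp
  9–27 → 19 bp
  28–126 → 99 bp
  127–210 → 84 bp
Sorted largest to smallest: 99, 84, 19, 8 bp.

99, 84, 19, 8 bp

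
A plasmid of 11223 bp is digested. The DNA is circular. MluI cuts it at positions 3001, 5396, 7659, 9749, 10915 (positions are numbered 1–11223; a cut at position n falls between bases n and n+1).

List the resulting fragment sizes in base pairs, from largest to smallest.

Circular molecule, 5 cuts → 5 fragments:
  5396 − 3001 = 2395 bp
  7659 − 5396 = 2263 bp
  9749 − 7659 = 2090 bp
  10915 − 9749 = 1166 bp
  wrap: 11223 − 10915 + 3001 = 3309 bp
Sorted largest to smallest: 3309, 2395, 2263, 2090, 1166 bp.

3309, 2395, 2263, 2090, 1166 bp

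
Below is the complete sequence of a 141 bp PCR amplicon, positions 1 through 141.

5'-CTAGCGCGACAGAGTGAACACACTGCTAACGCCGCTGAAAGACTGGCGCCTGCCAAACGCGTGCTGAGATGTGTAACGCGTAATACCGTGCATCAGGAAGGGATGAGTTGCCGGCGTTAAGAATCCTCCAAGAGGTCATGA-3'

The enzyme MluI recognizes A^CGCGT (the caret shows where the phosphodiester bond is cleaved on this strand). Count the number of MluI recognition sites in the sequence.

ACGCGT occurs starting at positions 57, 76.
MluI cuts at 2 sites.

2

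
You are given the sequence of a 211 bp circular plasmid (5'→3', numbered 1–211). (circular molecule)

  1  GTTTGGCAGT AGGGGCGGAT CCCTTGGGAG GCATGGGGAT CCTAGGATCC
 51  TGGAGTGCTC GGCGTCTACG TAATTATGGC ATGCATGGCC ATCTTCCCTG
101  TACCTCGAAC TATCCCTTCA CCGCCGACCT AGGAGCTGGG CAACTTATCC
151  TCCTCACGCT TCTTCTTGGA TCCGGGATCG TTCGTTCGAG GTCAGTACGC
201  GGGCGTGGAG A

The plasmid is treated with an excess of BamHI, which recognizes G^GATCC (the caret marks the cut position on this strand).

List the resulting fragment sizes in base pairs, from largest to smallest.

123, 60, 20, 8 bp

BamHI sites (GGATCC) start at positions 17, 37, 45, 168.
BamHI cuts after the first base of each site, so after positions 17, 37, 45, 168.
Circular molecule, 4 cuts → 4 fragments:
  18–37 → 20 bp
  38–45 → 8 bp
  46–168 → 123 bp
  169–211 then 1–17 → 43 + 17 = 60 bp
Sorted largest to smallest: 123, 60, 20, 8 bp.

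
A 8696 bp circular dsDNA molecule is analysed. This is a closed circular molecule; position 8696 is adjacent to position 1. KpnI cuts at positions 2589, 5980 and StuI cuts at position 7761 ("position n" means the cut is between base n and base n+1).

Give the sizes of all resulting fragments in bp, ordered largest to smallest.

Combined cut positions (sorted): 2589, 5980, 7761.
Circular molecule, 3 cuts → 3 fragments:
  5980 − 2589 = 3391 bp
  7761 − 5980 = 1781 bp
  wrap: 8696 − 7761 + 2589 = 3524 bp
Sorted largest to smallest: 3524, 3391, 1781 bp.

3524, 3391, 1781 bp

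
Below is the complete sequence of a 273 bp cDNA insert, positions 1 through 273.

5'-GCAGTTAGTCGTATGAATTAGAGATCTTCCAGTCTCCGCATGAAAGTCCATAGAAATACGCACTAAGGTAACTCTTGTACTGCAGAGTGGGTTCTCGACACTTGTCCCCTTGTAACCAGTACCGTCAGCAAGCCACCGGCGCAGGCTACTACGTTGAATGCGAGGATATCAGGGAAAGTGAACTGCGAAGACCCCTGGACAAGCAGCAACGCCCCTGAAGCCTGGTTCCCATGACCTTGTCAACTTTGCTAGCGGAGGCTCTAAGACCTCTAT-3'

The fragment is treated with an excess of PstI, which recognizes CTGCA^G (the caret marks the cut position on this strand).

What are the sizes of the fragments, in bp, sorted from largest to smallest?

189, 84 bp

The PstI site (CTGCAG) starts at position 80.
PstI cuts after base 5 of each site (before the last base), so after position 84.
Linear molecule, 1 cut → 2 fragments:
  1–84 → 84 bp
  85–273 → 189 bp
Sorted largest to smallest: 189, 84 bp.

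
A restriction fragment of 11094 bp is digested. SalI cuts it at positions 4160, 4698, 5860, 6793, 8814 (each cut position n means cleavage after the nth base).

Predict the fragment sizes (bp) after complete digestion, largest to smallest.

4160, 2280, 2021, 1162, 933, 538 bp

Linear molecule, 5 cuts → 6 fragments:
  4160 − 0 = 4160 bp
  4698 − 4160 = 538 bp
  5860 − 4698 = 1162 bp
  6793 − 5860 = 933 bp
  8814 − 6793 = 2021 bp
  11094 − 8814 = 2280 bp
Sorted largest to smallest: 4160, 2280, 2021, 1162, 933, 538 bp.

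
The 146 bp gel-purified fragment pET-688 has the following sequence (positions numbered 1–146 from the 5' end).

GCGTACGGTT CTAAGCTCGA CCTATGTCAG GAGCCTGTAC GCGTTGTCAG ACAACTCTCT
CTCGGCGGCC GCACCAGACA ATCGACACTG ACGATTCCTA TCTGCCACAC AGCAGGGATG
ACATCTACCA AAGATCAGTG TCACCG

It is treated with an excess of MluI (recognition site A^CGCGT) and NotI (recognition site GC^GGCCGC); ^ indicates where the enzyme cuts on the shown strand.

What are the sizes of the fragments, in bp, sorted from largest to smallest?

The MluI site (ACGCGT) starts at position 39.
MluI cuts after the first base of each site, so after position 39.
The NotI site (GCGGCCGC) starts at position 65.
NotI cuts after base 2 of each site, so after position 66.
Combined cut positions: 39, 66.
Linear molecule, 2 cuts → 3 fragments:
  1–39 → 39 bp
  40–66 → 27 bp
  67–146 → 80 bp
Sorted largest to smallest: 80, 39, 27 bp.

80, 39, 27 bp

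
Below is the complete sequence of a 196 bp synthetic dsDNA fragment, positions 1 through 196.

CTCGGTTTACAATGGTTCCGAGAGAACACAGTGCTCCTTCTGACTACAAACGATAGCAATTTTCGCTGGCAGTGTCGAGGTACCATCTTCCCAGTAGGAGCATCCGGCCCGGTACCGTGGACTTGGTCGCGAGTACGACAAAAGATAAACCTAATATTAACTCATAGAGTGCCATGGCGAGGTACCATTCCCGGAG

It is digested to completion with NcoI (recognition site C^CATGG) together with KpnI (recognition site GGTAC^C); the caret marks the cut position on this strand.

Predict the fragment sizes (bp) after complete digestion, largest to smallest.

The NcoI site (CCATGG) starts at position 172.
NcoI cuts after the first base of each site, so after position 172.
KpnI sites (GGTACC) start at positions 79, 111, 181.
KpnI cuts after base 5 of each site (before the last base), so after positions 83, 115, 185.
Combined cut positions: 83, 115, 172, 185.
Linear molecule, 4 cuts → 5 fragments:
  1–83 → 83 bp
  84–115 → 32 bp
  116–172 → 57 bp
  173–185 → 13 bp
  186–196 → 11 bp
Sorted largest to smallest: 83, 57, 32, 13, 11 bp.

83, 57, 32, 13, 11 bp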